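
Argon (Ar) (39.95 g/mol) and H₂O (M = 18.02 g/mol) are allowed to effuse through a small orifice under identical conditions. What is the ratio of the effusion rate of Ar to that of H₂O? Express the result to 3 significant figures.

0.672

By Graham's law, rate_Ar/rate_H₂O = √(M_H₂O/M_Ar) = √(18.02/39.95) = √0.4511 = 0.672.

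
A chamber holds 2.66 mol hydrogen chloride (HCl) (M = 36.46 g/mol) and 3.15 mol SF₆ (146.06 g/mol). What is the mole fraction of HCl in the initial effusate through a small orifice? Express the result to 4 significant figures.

0.6283

Each component's effusion rate ∝ (its partial pressure)·(1/√M) ∝ n_i/√M_i.
x_HCl(eff) = (n_HCl/√M_HCl) / (n_HCl/√M_HCl + n_SF₆/√M_SF₆)
= (2.66/√36.46) / (2.66/√36.46 + 3.15/√146.06) = 0.4405/(0.4405 + 0.2606) = 0.6283.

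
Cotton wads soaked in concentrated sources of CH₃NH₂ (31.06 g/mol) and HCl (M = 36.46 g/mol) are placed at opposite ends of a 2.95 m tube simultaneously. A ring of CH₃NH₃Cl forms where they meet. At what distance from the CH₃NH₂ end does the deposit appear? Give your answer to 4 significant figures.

1.534 m

The fronts meet when d_CH₃NH₂ + d_HCl = L with d_CH₃NH₂/d_HCl = √(M_HCl/M_CH₃NH₂) (Graham's law). Here √(M_HCl/M_CH₃NH₂) = √(36.46/31.06) = 1.083.
With d_CH₃NH₂ + d_HCl = 2.95 m, d_HCl = 2.95/(1 + 1.083) = 1.416 m.
d_CH₃NH₂ = 2.95 − 1.416 = 1.534 m.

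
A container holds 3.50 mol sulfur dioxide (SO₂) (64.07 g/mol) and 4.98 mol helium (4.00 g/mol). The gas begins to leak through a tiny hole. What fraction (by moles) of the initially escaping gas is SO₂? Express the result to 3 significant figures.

The effusion rate of species i is ∝ p_i/√M_i ∝ n_i/√M_i.
So x_SO₂ in the escaping gas = (n_SO₂/√M_SO₂) / Σ(n_i/√M_i)
= (3.50/√64.07) / (3.50/√64.07 + 4.98/√4.00) = 0.4373/(0.4373 + 2.490) = 0.149.

0.149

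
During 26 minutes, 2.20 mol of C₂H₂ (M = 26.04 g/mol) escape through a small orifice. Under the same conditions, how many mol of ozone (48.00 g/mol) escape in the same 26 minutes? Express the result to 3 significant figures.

1.62 mol

From Graham's law, rate_O₃/rate_C₂H₂ = √(M_C₂H₂/M_O₃) = √(26.04/48.00) = √0.5425 = 0.7365.
So the amount for O₃ is 2.20 × 0.7365 = 1.62 mol.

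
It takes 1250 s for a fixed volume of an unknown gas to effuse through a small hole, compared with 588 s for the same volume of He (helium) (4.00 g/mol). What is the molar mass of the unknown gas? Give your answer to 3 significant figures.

Using Graham's law: t_X/t_He = √(M_X/M_He).
1250/588 = 2.126 = √(M_X/4.00)
M_X = 4.00 × 2.126² = 4.00 × 4.519 = 18.1 g/mol

18.1 g/mol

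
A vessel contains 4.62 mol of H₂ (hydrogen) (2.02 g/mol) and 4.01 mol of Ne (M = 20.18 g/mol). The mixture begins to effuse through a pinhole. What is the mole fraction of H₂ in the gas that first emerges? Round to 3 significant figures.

Each component's effusion rate ∝ (its partial pressure)·(1/√M) ∝ n_i/√M_i.
x_H₂(eff) = (n_H₂/√M_H₂) / (n_H₂/√M_H₂ + n_Ne/√M_Ne)
= (4.62/√2.02) / (4.62/√2.02 + 4.01/√20.18) = 3.251/(3.251 + 0.8927) = 0.785.

0.785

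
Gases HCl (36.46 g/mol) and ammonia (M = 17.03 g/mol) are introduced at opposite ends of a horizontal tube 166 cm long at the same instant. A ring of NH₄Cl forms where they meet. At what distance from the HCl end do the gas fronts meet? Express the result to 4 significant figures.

Distances travelled in equal time are proportional to diffusion rates, so d_HCl/d_NH₃ = √(M_NH₃/M_HCl) = √(17.03/36.46) = 0.6834.
With d_HCl + d_NH₃ = 166 cm, d_NH₃ = 166/(1 + 0.6834) = 98.61 cm.
d_HCl = 166 − 98.61 = 67.39 cm.

67.39 cm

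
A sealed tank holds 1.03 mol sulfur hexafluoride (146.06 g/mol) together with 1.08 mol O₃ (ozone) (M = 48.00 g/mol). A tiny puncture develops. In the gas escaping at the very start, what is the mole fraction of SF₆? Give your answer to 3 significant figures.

0.353

Rate_i ∝ x_i/√M_i (Graham's law weighted by mole fraction), so the effusate composition follows n_i/√M_i.
x_SF₆(eff) = (n_SF₆/√M_SF₆) / (n_SF₆/√M_SF₆ + n_O₃/√M_O₃)
= (1.03/√146.06) / (1.03/√146.06 + 1.08/√48.00) = 0.08523/(0.08523 + 0.1559) = 0.353.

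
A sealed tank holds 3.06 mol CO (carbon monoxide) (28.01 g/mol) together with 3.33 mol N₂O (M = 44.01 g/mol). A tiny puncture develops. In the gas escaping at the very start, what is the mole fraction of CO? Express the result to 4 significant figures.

The effusion rate of species i is ∝ p_i/√M_i ∝ n_i/√M_i.
So x_CO in the escaping gas = (n_CO/√M_CO) / Σ(n_i/√M_i)
= (3.06/√28.01) / (3.06/√28.01 + 3.33/√44.01) = 0.5782/(0.5782 + 0.5020) = 0.5353.

0.5353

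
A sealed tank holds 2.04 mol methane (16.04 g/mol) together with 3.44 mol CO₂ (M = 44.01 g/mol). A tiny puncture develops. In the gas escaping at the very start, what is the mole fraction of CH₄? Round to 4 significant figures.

0.4955

The effusion rate of species i is ∝ p_i/√M_i ∝ n_i/√M_i.
x_CH₄(eff) = (n_CH₄/√M_CH₄) / (n_CH₄/√M_CH₄ + n_CO₂/√M_CO₂)
= (2.04/√16.04) / (2.04/√16.04 + 3.44/√44.01) = 0.5094/(0.5094 + 0.5185) = 0.4955.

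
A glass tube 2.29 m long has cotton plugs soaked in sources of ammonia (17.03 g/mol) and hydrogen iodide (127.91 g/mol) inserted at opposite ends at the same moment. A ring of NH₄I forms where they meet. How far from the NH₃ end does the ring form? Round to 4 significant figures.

In equal time, each gas travels a distance ∝ its rate ∝ 1/√M, so d_NH₃/d_HI = √(M_HI/M_NH₃) = √(127.91/17.03) = 2.741.
With d_NH₃ + d_HI = 2.29 m, d_HI = 2.29/(1 + 2.741) = 0.6122 m.
d_NH₃ = 2.29 − 0.6122 = 1.678 m.

1.678 m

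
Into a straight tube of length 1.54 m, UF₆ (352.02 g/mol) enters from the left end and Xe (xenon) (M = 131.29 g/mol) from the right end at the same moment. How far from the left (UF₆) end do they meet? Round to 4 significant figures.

0.5839 m

Graham's law gives d_UF₆/d_Xe = rate_UF₆/rate_Xe = √(M_Xe/M_UF₆) = √(131.29/352.02) = 0.6107.
With d_UF₆ + d_Xe = 1.54 m, d_Xe = 1.54/(1 + 0.6107) = 0.9561 m.
d_UF₆ = 1.54 − 0.9561 = 0.5839 m.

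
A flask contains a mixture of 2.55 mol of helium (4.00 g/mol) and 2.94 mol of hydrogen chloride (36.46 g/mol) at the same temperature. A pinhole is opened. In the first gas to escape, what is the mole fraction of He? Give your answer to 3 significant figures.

0.724

Rate_i ∝ x_i/√M_i (Graham's law weighted by mole fraction), so the effusate composition follows n_i/√M_i.
So x_He in the escaping gas = (n_He/√M_He) / Σ(n_i/√M_i)
= (2.55/√4.00) / (2.55/√4.00 + 2.94/√36.46) = 1.275/(1.275 + 0.4869) = 0.724.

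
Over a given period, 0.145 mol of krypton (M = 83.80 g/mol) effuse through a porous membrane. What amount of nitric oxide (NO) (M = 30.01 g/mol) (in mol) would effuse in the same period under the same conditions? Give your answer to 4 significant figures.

By Graham's law, rate_NO/rate_Kr = √(M_Kr/M_NO) = √(83.80/30.01) = √2.792 = 1.671.
So the amount for NO is 0.145 × 1.671 = 0.2423 mol.

0.2423 mol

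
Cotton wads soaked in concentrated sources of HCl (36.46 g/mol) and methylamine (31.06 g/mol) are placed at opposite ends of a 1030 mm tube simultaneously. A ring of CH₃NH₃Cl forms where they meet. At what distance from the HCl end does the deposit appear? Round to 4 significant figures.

494.4 mm

Graham's law gives d_HCl/d_CH₃NH₂ = rate_HCl/rate_CH₃NH₂ = √(M_CH₃NH₂/M_HCl) = √(31.06/36.46) = 0.9230.
With d_HCl + d_CH₃NH₂ = 1030 mm, d_CH₃NH₂ = 1030/(1 + 0.9230) = 535.6 mm.
d_HCl = 1030 − 535.6 = 494.4 mm.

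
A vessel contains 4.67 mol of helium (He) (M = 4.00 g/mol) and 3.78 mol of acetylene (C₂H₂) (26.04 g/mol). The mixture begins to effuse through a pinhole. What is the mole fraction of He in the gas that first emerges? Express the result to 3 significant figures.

0.759

The effusion rate of species i is ∝ p_i/√M_i ∝ n_i/√M_i.
Mole fraction of He in the effusate = (n_He/√M_He) / (n_He/√M_He + n_C₂H₂/√M_C₂H₂)
= (4.67/√4.00) / (4.67/√4.00 + 3.78/√26.04) = 2.335/(2.335 + 0.7407) = 0.759.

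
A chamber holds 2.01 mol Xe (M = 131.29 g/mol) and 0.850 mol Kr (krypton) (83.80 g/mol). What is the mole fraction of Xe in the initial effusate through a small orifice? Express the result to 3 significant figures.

0.654

The effusion rate of species i is ∝ p_i/√M_i ∝ n_i/√M_i.
x_Xe(eff) = (n_Xe/√M_Xe) / (n_Xe/√M_Xe + n_Kr/√M_Kr)
= (2.01/√131.29) / (2.01/√131.29 + 0.850/√83.80) = 0.1754/(0.1754 + 0.09285) = 0.654.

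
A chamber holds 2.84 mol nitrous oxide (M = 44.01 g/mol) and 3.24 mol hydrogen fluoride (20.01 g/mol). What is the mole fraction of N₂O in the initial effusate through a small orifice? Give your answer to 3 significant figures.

Effusion rate of each component ∝ n_i/√M_i (partial pressure × 1/√M).
So x_N₂O in the escaping gas = (n_N₂O/√M_N₂O) / Σ(n_i/√M_i)
= (2.84/√44.01) / (2.84/√44.01 + 3.24/√20.01) = 0.4281/(0.4281 + 0.7243) = 0.371.

0.371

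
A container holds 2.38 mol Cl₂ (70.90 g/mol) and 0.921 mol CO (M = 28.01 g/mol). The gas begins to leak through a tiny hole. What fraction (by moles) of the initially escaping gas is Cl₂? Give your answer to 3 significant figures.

The effusion rate of species i is ∝ p_i/√M_i ∝ n_i/√M_i.
x_Cl₂(eff) = (n_Cl₂/√M_Cl₂) / (n_Cl₂/√M_Cl₂ + n_CO/√M_CO)
= (2.38/√70.90) / (2.38/√70.90 + 0.921/√28.01) = 0.2827/(0.2827 + 0.1740) = 0.619.

0.619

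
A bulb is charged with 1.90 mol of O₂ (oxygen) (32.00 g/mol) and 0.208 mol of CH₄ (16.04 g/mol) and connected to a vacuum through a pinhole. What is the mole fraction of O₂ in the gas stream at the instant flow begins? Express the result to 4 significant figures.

Each component's effusion rate ∝ (its partial pressure)·(1/√M) ∝ n_i/√M_i.
x_O₂(eff) = (n_O₂/√M_O₂) / (n_O₂/√M_O₂ + n_CH₄/√M_CH₄)
= (1.90/√32.00) / (1.90/√32.00 + 0.208/√16.04) = 0.3359/(0.3359 + 0.05194) = 0.8661.

0.8661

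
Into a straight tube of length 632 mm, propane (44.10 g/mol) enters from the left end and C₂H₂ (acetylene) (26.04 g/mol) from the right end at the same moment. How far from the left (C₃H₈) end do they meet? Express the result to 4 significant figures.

274.6 mm

Graham's law gives d_C₃H₈/d_C₂H₂ = rate_C₃H₈/rate_C₂H₂ = √(M_C₂H₂/M_C₃H₈) = √(26.04/44.10) = 0.7684.
With d_C₃H₈ + d_C₂H₂ = 632 mm, d_C₂H₂ = 632/(1 + 0.7684) = 357.4 mm.
d_C₃H₈ = 632 − 357.4 = 274.6 mm.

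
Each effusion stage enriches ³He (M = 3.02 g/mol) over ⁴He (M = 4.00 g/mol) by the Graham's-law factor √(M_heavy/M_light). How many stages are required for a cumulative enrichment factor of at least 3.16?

With α = √(4.00/3.02) per stage, ln α = ½ ln(1.32450) = 0.1405.
Need α^N ≥ 3.16 ⇒ N ≥ ln(3.16) / ln α = 1.151 / 0.1405 = 8.19.
So at least 9 stages are needed.

9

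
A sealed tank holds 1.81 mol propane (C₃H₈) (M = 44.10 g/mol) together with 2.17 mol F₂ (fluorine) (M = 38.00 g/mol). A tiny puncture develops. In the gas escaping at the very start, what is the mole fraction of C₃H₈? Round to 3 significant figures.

0.436

Rate_i ∝ x_i/√M_i (Graham's law weighted by mole fraction), so the effusate composition follows n_i/√M_i.
x_C₃H₈(eff) = (n_C₃H₈/√M_C₃H₈) / (n_C₃H₈/√M_C₃H₈ + n_F₂/√M_F₂)
= (1.81/√44.10) / (1.81/√44.10 + 2.17/√38.00) = 0.2726/(0.2726 + 0.3520) = 0.436.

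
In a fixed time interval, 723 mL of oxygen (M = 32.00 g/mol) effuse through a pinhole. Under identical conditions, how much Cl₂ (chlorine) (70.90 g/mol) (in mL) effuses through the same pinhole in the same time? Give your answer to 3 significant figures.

486 mL

Since effusion rate ∝ 1/√M, rate_Cl₂/rate_O₂ = √(M_O₂/M_Cl₂) = √(32.00/70.90) = √0.4513 = 0.6718.
So the volume for Cl₂ is 723 × 0.6718 = 486 mL.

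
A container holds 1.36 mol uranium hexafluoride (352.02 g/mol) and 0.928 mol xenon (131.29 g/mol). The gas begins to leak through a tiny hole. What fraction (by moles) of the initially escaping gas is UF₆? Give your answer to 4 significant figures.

Each component's effusion rate ∝ (its partial pressure)·(1/√M) ∝ n_i/√M_i.
So x_UF₆ in the escaping gas = (n_UF₆/√M_UF₆) / Σ(n_i/√M_i)
= (1.36/√352.02) / (1.36/√352.02 + 0.928/√131.29) = 0.07249/(0.07249 + 0.08099) = 0.4723.

0.4723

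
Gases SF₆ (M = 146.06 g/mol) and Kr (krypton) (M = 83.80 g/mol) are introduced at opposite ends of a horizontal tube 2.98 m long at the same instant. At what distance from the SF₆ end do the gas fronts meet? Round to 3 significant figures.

1.28 m

In equal time, each gas travels a distance ∝ its rate ∝ 1/√M, so d_SF₆/d_Kr = √(M_Kr/M_SF₆) = √(83.80/146.06) = 0.7575.
With d_SF₆ + d_Kr = 2.98 m, d_Kr = 2.98/(1 + 0.7575) = 1.696 m.
d_SF₆ = 2.98 − 1.696 = 1.28 m.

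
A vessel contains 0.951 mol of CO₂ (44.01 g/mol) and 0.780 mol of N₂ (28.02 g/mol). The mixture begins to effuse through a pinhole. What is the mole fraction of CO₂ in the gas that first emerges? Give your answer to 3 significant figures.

Each component's effusion rate ∝ (its partial pressure)·(1/√M) ∝ n_i/√M_i.
x_CO₂(eff) = (n_CO₂/√M_CO₂) / (n_CO₂/√M_CO₂ + n_N₂/√M_N₂)
= (0.951/√44.01) / (0.951/√44.01 + 0.780/√28.02) = 0.1434/(0.1434 + 0.1474) = 0.493.

0.493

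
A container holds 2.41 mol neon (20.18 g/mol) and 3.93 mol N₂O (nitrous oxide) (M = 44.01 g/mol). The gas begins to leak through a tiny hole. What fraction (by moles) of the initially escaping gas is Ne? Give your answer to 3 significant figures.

0.475

Rate_i ∝ x_i/√M_i (Graham's law weighted by mole fraction), so the effusate composition follows n_i/√M_i.
Mole fraction of Ne in the effusate = (n_Ne/√M_Ne) / (n_Ne/√M_Ne + n_N₂O/√M_N₂O)
= (2.41/√20.18) / (2.41/√20.18 + 3.93/√44.01) = 0.5365/(0.5365 + 0.5924) = 0.475.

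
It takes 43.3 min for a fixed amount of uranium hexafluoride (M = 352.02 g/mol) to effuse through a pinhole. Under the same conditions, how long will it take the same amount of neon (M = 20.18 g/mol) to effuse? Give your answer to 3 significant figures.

10.4 min

By Graham's law, t_Ne/t_UF₆ = √(M_Ne/M_UF₆) = √(20.18/352.02) = √0.05733 = 0.2394.
So the time for Ne is 43.3 × 0.2394 = 10.4 min.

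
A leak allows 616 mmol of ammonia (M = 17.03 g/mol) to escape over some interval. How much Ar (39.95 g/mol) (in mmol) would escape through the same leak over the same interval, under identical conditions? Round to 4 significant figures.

From Graham's law, rate_Ar/rate_NH₃ = √(M_NH₃/M_Ar) = √(17.03/39.95) = √0.4263 = 0.6529.
So the amount for Ar is 616 × 0.6529 = 402.2 mmol.

402.2 mmol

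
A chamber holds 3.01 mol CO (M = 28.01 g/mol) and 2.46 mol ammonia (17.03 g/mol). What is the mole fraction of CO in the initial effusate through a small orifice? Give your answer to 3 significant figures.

Rate_i ∝ x_i/√M_i (Graham's law weighted by mole fraction), so the effusate composition follows n_i/√M_i.
Mole fraction of CO in the effusate = (n_CO/√M_CO) / (n_CO/√M_CO + n_NH₃/√M_NH₃)
= (3.01/√28.01) / (3.01/√28.01 + 2.46/√17.03) = 0.5687/(0.5687 + 0.5961) = 0.488.

0.488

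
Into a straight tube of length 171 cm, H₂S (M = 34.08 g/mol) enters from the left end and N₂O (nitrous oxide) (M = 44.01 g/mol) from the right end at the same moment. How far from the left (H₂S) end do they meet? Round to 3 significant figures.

In equal time, each gas travels a distance ∝ its rate ∝ 1/√M, so d_H₂S/d_N₂O = √(M_N₂O/M_H₂S) = √(44.01/34.08) = 1.136.
With d_H₂S + d_N₂O = 171 cm, d_N₂O = 171/(1 + 1.136) = 80.04 cm.
d_H₂S = 171 − 80.04 = 91.0 cm.

91.0 cm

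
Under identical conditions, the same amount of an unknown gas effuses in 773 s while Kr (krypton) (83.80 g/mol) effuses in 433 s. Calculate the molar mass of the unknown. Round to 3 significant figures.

Since effusion rate ∝ 1/√M, t_X/t_Kr = √(M_X/M_Kr).
773/433 = 1.785 = √(M_X/83.80)
M_X = 83.80 × 1.785² = 83.80 × 3.187 = 267 g/mol

267 g/mol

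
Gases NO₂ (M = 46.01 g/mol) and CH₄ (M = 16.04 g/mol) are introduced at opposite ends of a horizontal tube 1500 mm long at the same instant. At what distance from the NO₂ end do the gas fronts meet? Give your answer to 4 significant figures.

In equal time, each gas travels a distance ∝ its rate ∝ 1/√M, so d_NO₂/d_CH₄ = √(M_CH₄/M_NO₂) = √(16.04/46.01) = 0.5904.
With d_NO₂ + d_CH₄ = 1500 mm, d_CH₄ = 1500/(1 + 0.5904) = 943.1 mm.
d_NO₂ = 1500 − 943.1 = 556.9 mm.

556.9 mm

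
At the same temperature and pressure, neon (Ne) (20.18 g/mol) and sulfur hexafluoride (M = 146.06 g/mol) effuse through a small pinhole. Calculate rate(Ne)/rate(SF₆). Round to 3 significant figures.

From Graham's law, rate_Ne/rate_SF₆ = √(M_SF₆/M_Ne) = √(146.06/20.18) = √7.238 = 2.69.

2.69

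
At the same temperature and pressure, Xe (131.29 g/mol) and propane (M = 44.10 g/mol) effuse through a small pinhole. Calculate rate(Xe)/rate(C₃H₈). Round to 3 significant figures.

From Graham's law, rate_Xe/rate_C₃H₈ = √(M_C₃H₈/M_Xe) = √(44.10/131.29) = √0.3359 = 0.580.

0.580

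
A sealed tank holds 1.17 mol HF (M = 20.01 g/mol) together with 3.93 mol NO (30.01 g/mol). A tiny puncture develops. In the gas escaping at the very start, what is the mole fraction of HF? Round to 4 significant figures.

0.2672

The effusion rate of species i is ∝ p_i/√M_i ∝ n_i/√M_i.
Mole fraction of HF in the effusate = (n_HF/√M_HF) / (n_HF/√M_HF + n_NO/√M_NO)
= (1.17/√20.01) / (1.17/√20.01 + 3.93/√30.01) = 0.2616/(0.2616 + 0.7174) = 0.2672.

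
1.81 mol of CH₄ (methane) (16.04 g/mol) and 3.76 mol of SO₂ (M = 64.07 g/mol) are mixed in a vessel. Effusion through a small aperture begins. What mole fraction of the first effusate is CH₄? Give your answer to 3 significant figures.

0.490

Effusion rate of each component ∝ n_i/√M_i (partial pressure × 1/√M).
Mole fraction of CH₄ in the effusate = (n_CH₄/√M_CH₄) / (n_CH₄/√M_CH₄ + n_SO₂/√M_SO₂)
= (1.81/√16.04) / (1.81/√16.04 + 3.76/√64.07) = 0.4519/(0.4519 + 0.4697) = 0.490.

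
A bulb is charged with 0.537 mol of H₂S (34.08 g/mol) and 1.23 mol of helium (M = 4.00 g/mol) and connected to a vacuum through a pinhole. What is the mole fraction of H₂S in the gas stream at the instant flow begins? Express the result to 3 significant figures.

The effusion rate of species i is ∝ p_i/√M_i ∝ n_i/√M_i.
x_H₂S(eff) = (n_H₂S/√M_H₂S) / (n_H₂S/√M_H₂S + n_He/√M_He)
= (0.537/√34.08) / (0.537/√34.08 + 1.23/√4.00) = 0.09199/(0.09199 + 0.6150) = 0.130.

0.130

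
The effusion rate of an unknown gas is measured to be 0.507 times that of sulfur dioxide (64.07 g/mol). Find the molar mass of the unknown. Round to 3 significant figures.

Graham's law gives rate_X/rate_SO₂ = √(M_SO₂/M_X).
0.507 = √(64.07/M_X)
M_X = 64.07 / 0.507² = 64.07 / 0.2570 = 249 g/mol

249 g/mol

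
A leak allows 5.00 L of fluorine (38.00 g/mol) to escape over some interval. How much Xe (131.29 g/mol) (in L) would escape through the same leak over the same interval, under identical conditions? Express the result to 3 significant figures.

Since effusion rate ∝ 1/√M, rate_Xe/rate_F₂ = √(M_F₂/M_Xe) = √(38.00/131.29) = √0.2894 = 0.5380.
So the volume for Xe is 5.00 × 0.5380 = 2.69 L.

2.69 L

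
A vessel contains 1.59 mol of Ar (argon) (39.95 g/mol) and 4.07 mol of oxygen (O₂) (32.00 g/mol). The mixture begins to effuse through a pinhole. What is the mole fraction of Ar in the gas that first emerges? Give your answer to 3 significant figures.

Each component's effusion rate ∝ (its partial pressure)·(1/√M) ∝ n_i/√M_i.
So x_Ar in the escaping gas = (n_Ar/√M_Ar) / Σ(n_i/√M_i)
= (1.59/√39.95) / (1.59/√39.95 + 4.07/√32.00) = 0.2516/(0.2516 + 0.7195) = 0.259.

0.259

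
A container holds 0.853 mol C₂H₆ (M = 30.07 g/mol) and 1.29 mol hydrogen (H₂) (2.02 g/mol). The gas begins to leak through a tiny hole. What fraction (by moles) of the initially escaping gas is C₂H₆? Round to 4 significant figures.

0.1463

Each component's effusion rate ∝ (its partial pressure)·(1/√M) ∝ n_i/√M_i.
Mole fraction of C₂H₆ in the effusate = (n_C₂H₆/√M_C₂H₆) / (n_C₂H₆/√M_C₂H₆ + n_H₂/√M_H₂)
= (0.853/√30.07) / (0.853/√30.07 + 1.29/√2.02) = 0.1556/(0.1556 + 0.9076) = 0.1463.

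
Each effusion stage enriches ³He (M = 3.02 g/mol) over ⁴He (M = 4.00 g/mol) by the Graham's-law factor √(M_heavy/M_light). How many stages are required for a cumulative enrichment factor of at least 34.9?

Per stage α = (4.00/3.02)^(1/2) = 1.32450^0.5, giving ln α = 0.1405.
Need α^N ≥ 34.9 ⇒ N ≥ ln(34.9) / ln α = 3.552 / 0.1405 = 25.28.
Rounding up, N = 26 stages.

26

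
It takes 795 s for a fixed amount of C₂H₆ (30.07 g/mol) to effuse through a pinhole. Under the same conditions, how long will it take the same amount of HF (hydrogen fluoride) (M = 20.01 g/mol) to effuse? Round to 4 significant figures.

Using Graham's law: t_HF/t_C₂H₆ = √(M_HF/M_C₂H₆) = √(20.01/30.07) = √0.6654 = 0.8157.
So the time for HF is 795 × 0.8157 = 648.5 s.

648.5 s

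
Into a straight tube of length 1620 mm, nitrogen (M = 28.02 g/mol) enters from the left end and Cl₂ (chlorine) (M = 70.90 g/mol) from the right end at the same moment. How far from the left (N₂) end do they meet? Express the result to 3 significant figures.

995 mm

Graham's law gives d_N₂/d_Cl₂ = rate_N₂/rate_Cl₂ = √(M_Cl₂/M_N₂) = √(70.90/28.02) = 1.591.
With d_N₂ + d_Cl₂ = 1620 mm, d_Cl₂ = 1620/(1 + 1.591) = 625.3 mm.
d_N₂ = 1620 − 625.3 = 995 mm.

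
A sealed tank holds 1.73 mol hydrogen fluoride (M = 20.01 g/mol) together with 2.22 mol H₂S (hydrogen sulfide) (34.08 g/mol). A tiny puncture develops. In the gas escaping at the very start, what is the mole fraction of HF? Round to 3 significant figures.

0.504

Rate_i ∝ x_i/√M_i (Graham's law weighted by mole fraction), so the effusate composition follows n_i/√M_i.
x_HF(eff) = (n_HF/√M_HF) / (n_HF/√M_HF + n_H₂S/√M_H₂S)
= (1.73/√20.01) / (1.73/√20.01 + 2.22/√34.08) = 0.3867/(0.3867 + 0.3803) = 0.504.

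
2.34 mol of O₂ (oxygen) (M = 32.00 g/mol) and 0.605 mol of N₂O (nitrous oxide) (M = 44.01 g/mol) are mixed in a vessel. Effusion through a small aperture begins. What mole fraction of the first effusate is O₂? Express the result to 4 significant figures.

0.8194

Rate_i ∝ x_i/√M_i (Graham's law weighted by mole fraction), so the effusate composition follows n_i/√M_i.
x_O₂(eff) = (n_O₂/√M_O₂) / (n_O₂/√M_O₂ + n_N₂O/√M_N₂O)
= (2.34/√32.00) / (2.34/√32.00 + 0.605/√44.01) = 0.4137/(0.4137 + 0.09120) = 0.8194.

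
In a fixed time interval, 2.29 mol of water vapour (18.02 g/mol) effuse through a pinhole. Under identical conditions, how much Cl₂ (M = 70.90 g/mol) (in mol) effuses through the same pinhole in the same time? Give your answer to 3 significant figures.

By Graham's law, rate_Cl₂/rate_H₂O = √(M_H₂O/M_Cl₂) = √(18.02/70.90) = √0.2542 = 0.5041.
So the amount for Cl₂ is 2.29 × 0.5041 = 1.15 mol.

1.15 mol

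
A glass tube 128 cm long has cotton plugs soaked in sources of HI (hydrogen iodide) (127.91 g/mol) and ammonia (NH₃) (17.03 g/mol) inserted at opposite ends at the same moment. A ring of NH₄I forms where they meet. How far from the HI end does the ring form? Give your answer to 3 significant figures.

Graham's law gives d_HI/d_NH₃ = rate_HI/rate_NH₃ = √(M_NH₃/M_HI) = √(17.03/127.91) = 0.3649.
With d_HI + d_NH₃ = 128 cm, d_NH₃ = 128/(1 + 0.3649) = 93.78 cm.
d_HI = 128 − 93.78 = 34.2 cm.

34.2 cm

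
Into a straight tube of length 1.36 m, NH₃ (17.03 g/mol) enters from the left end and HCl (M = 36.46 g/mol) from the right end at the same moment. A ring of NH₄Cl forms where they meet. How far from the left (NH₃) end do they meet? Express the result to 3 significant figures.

Graham's law gives d_NH₃/d_HCl = rate_NH₃/rate_HCl = √(M_HCl/M_NH₃) = √(36.46/17.03) = 1.463.
With d_NH₃ + d_HCl = 1.36 m, d_HCl = 1.36/(1 + 1.463) = 0.5521 m.
d_NH₃ = 1.36 − 0.5521 = 0.808 m.

0.808 m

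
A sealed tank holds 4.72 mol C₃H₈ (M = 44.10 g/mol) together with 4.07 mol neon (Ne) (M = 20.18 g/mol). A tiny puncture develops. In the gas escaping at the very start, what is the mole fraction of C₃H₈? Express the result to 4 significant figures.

0.4396

The effusion rate of species i is ∝ p_i/√M_i ∝ n_i/√M_i.
Mole fraction of C₃H₈ in the effusate = (n_C₃H₈/√M_C₃H₈) / (n_C₃H₈/√M_C₃H₈ + n_Ne/√M_Ne)
= (4.72/√44.10) / (4.72/√44.10 + 4.07/√20.18) = 0.7108/(0.7108 + 0.9060) = 0.4396.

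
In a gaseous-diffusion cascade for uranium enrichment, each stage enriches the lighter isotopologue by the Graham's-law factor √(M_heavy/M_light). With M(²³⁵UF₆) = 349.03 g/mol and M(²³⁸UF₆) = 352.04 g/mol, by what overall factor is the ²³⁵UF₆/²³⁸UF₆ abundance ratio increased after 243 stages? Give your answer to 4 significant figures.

Overall factor = α^243 with α = √(352.04/349.03), i.e. (352.04/349.03)^(243/2).
= 1.00862^(243/2) = 2.839.

2.839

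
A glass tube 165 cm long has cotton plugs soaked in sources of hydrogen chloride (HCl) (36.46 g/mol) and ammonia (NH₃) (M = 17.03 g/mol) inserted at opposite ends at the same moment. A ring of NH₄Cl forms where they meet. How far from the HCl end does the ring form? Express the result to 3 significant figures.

The fronts meet when d_HCl + d_NH₃ = L with d_HCl/d_NH₃ = √(M_NH₃/M_HCl) (Graham's law). Here √(M_NH₃/M_HCl) = √(17.03/36.46) = 0.6834.
With d_HCl + d_NH₃ = 165 cm, d_NH₃ = 165/(1 + 0.6834) = 98.01 cm.
d_HCl = 165 − 98.01 = 67.0 cm.

67.0 cm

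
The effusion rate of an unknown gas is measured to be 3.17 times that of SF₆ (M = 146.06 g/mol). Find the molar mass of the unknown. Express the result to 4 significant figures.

By Graham's law, rate_X/rate_SF₆ = √(M_SF₆/M_X).
3.17 = √(146.06/M_X)
M_X = 146.06 / 3.17² = 146.06 / 10.05 = 14.53 g/mol

14.53 g/mol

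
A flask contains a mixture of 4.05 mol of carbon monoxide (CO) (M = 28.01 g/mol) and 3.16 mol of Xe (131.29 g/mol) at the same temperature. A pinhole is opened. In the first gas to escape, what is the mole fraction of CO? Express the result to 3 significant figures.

0.735

The effusion rate of species i is ∝ p_i/√M_i ∝ n_i/√M_i.
So x_CO in the escaping gas = (n_CO/√M_CO) / Σ(n_i/√M_i)
= (4.05/√28.01) / (4.05/√28.01 + 3.16/√131.29) = 0.7652/(0.7652 + 0.2758) = 0.735.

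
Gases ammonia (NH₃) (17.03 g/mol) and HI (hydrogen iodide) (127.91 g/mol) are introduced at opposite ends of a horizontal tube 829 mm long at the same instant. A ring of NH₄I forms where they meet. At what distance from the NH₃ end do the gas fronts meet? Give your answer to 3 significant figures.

607 mm

Graham's law gives d_NH₃/d_HI = rate_NH₃/rate_HI = √(M_HI/M_NH₃) = √(127.91/17.03) = 2.741.
With d_NH₃ + d_HI = 829 mm, d_HI = 829/(1 + 2.741) = 221.6 mm.
d_NH₃ = 829 − 221.6 = 607 mm.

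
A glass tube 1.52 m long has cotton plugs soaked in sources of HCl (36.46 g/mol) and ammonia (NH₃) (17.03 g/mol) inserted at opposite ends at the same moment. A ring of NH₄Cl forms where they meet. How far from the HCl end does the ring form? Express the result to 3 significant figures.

Distances travelled in equal time are proportional to diffusion rates, so d_HCl/d_NH₃ = √(M_NH₃/M_HCl) = √(17.03/36.46) = 0.6834.
With d_HCl + d_NH₃ = 1.52 m, d_NH₃ = 1.52/(1 + 0.6834) = 0.9029 m.
d_HCl = 1.52 − 0.9029 = 0.617 m.

0.617 m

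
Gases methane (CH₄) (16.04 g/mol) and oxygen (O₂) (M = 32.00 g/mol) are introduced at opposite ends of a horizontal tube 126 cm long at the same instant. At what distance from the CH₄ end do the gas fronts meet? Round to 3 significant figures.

73.8 cm

Distances travelled in equal time are proportional to diffusion rates, so d_CH₄/d_O₂ = √(M_O₂/M_CH₄) = √(32.00/16.04) = 1.412.
With d_CH₄ + d_O₂ = 126 cm, d_O₂ = 126/(1 + 1.412) = 52.23 cm.
d_CH₄ = 126 − 52.23 = 73.8 cm.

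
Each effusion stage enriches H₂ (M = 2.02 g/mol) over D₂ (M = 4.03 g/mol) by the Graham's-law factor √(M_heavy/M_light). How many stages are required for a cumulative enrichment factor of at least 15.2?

With α = √(4.03/2.02) per stage, ln α = ½ ln(1.99505) = 0.3453.
Need α^N ≥ 15.2 ⇒ N ≥ ln(15.2) / ln α = 2.721 / 0.3453 = 7.88.
Rounding up, N = 8 stages.

8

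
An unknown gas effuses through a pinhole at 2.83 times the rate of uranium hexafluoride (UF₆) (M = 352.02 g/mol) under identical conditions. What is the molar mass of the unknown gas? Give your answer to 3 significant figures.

By Graham's law, rate_X/rate_UF₆ = √(M_UF₆/M_X).
2.83 = √(352.02/M_X)
M_X = 352.02 / 2.83² = 352.02 / 8.009 = 44.0 g/mol

44.0 g/mol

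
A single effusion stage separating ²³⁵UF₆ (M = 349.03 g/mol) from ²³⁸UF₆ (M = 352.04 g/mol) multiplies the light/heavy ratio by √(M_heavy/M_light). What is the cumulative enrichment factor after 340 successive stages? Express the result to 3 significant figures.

4.31

Each stage multiplies the ratio by α = √(352.04/349.03), so after 340 stages the overall factor is α^340 = (352.04/349.03)^(340/2).
= 1.00862^170 = 4.31.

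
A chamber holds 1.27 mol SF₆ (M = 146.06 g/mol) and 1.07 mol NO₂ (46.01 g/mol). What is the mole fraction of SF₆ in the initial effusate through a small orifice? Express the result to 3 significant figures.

0.400

Effusion rate of each component ∝ n_i/√M_i (partial pressure × 1/√M).
x_SF₆(eff) = (n_SF₆/√M_SF₆) / (n_SF₆/√M_SF₆ + n_NO₂/√M_NO₂)
= (1.27/√146.06) / (1.27/√146.06 + 1.07/√46.01) = 0.1051/(0.1051 + 0.1577) = 0.400.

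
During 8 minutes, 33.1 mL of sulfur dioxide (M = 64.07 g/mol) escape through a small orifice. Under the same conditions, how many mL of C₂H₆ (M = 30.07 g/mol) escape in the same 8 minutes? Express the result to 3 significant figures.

48.3 mL

Since effusion rate ∝ 1/√M, rate_C₂H₆/rate_SO₂ = √(M_SO₂/M_C₂H₆) = √(64.07/30.07) = √2.131 = 1.460.
So the volume for C₂H₆ is 33.1 × 1.460 = 48.3 mL.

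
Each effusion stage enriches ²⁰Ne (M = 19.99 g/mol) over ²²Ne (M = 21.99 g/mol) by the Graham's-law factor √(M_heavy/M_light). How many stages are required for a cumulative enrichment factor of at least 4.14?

With α = √(21.99/19.99) per stage, ln α = ½ ln(1.10005) = 0.04768.
Need α^N ≥ 4.14 ⇒ N ≥ ln(4.14) / ln α = 1.421 / 0.04768 = 29.80.
Minimum whole number of stages: N = 30.

30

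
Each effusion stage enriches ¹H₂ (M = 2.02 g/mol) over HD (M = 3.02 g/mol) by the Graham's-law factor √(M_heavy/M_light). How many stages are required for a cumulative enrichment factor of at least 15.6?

14

With α = √(3.02/2.02) per stage, ln α = ½ ln(1.49505) = 0.2011.
Need α^N ≥ 15.6 ⇒ N ≥ ln(15.6) / ln α = 2.747 / 0.2011 = 13.66.
Rounding up, N = 14 stages.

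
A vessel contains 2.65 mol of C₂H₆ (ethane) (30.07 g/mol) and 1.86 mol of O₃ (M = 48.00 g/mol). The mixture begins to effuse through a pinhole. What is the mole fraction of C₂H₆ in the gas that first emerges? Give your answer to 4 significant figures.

0.6429

The effusion rate of species i is ∝ p_i/√M_i ∝ n_i/√M_i.
x_C₂H₆(eff) = (n_C₂H₆/√M_C₂H₆) / (n_C₂H₆/√M_C₂H₆ + n_O₃/√M_O₃)
= (2.65/√30.07) / (2.65/√30.07 + 1.86/√48.00) = 0.4833/(0.4833 + 0.2685) = 0.6429.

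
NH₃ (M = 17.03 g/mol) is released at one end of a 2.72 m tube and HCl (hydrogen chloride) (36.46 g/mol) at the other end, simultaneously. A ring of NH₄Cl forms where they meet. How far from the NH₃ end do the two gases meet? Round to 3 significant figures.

1.62 m

Graham's law gives d_NH₃/d_HCl = rate_NH₃/rate_HCl = √(M_HCl/M_NH₃) = √(36.46/17.03) = 1.463.
With d_NH₃ + d_HCl = 2.72 m, d_HCl = 2.72/(1 + 1.463) = 1.104 m.
d_NH₃ = 2.72 − 1.104 = 1.62 m.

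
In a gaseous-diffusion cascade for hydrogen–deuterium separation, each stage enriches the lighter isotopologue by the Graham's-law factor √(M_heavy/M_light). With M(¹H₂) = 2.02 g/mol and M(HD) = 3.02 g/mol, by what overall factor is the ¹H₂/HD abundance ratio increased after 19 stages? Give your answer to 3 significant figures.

The single-stage factor is √(M_heavy/M_light), so 19 stages give [√(3.02/2.02)]^19 = (3.02/2.02)^(19/2).
= 1.49505^(19/2) = 45.6.

45.6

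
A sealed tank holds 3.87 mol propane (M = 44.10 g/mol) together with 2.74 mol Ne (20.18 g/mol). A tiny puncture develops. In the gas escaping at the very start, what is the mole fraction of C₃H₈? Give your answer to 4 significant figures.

0.4886

The effusion rate of species i is ∝ p_i/√M_i ∝ n_i/√M_i.
Mole fraction of C₃H₈ in the effusate = (n_C₃H₈/√M_C₃H₈) / (n_C₃H₈/√M_C₃H₈ + n_Ne/√M_Ne)
= (3.87/√44.10) / (3.87/√44.10 + 2.74/√20.18) = 0.5828/(0.5828 + 0.6099) = 0.4886.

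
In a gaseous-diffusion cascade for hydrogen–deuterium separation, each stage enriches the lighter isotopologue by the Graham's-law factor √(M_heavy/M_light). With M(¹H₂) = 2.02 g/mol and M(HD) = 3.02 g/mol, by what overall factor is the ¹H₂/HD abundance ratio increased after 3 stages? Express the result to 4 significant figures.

1.828

The single-stage factor is √(M_heavy/M_light), so 3 stages give [√(3.02/2.02)]^3 = (3.02/2.02)^(3/2).
= 1.49505^(3/2) = 1.828.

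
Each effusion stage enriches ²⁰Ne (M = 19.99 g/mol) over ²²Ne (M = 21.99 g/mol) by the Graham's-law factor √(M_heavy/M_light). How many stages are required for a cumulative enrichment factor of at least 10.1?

49

With α = √(21.99/19.99) per stage, ln α = ½ ln(1.10005) = 0.04768.
Need α^N ≥ 10.1 ⇒ N ≥ ln(10.1) / ln α = 2.313 / 0.04768 = 48.50.
Rounding up, N = 49 stages.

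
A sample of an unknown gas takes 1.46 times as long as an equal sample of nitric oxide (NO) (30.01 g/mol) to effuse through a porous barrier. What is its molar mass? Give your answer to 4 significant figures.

63.97 g/mol

Since effusion rate ∝ 1/√M, t_X/t_NO = √(M_X/M_NO).
1.46 = √(M_X/30.01)
M_X = 30.01 × 1.46² = 30.01 × 2.132 = 63.97 g/mol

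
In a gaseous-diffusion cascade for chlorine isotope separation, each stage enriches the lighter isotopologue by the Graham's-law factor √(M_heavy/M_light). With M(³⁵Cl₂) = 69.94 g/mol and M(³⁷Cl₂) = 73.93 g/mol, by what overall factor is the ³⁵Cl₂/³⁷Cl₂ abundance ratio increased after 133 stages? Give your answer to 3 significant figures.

40.0

Overall factor = α^133 with α = √(73.93/69.94), i.e. (73.93/69.94)^(133/2).
= 1.05705^(133/2) = 40.0.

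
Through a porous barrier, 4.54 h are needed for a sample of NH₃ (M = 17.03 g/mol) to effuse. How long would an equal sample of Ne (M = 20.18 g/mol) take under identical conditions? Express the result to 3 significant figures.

Graham's law gives t_Ne/t_NH₃ = √(M_Ne/M_NH₃) = √(20.18/17.03) = √1.185 = 1.089.
So the time for Ne is 4.54 × 1.089 = 4.94 h.

4.94 h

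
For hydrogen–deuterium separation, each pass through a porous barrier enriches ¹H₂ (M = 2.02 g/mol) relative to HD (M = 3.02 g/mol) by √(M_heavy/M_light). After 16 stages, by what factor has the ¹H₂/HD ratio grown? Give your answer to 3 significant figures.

25.0

After 16 stages the ratio has grown by (√(3.02/2.02))^16 = (3.02/2.02)^(16/2).
= 1.49505^8 = 25.0.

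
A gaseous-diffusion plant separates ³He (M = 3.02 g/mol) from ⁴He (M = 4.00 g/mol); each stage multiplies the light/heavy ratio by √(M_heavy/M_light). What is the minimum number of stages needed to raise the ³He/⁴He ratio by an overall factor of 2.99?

8

Per stage α = (4.00/3.02)^(1/2) = 1.32450^0.5, giving ln α = 0.1405.
Need α^N ≥ 2.99 ⇒ N ≥ ln(2.99) / ln α = 1.095 / 0.1405 = 7.79.
Rounding up, N = 8 stages.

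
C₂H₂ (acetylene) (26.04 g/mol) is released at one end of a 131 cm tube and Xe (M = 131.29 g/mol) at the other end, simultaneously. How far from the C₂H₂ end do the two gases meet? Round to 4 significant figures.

90.64 cm

In equal time, each gas travels a distance ∝ its rate ∝ 1/√M, so d_C₂H₂/d_Xe = √(M_Xe/M_C₂H₂) = √(131.29/26.04) = 2.245.
With d_C₂H₂ + d_Xe = 131 cm, d_Xe = 131/(1 + 2.245) = 40.36 cm.
d_C₂H₂ = 131 − 40.36 = 90.64 cm.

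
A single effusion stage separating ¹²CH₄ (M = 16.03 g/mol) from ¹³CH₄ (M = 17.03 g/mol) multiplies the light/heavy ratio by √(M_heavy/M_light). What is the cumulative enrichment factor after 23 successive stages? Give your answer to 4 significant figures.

2.006

After 23 stages the ratio has grown by (√(17.03/16.03))^23 = (17.03/16.03)^(23/2).
= 1.06238^(23/2) = 2.006.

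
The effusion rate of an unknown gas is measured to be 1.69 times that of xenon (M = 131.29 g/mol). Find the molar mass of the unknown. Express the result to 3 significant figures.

46.0 g/mol

From Graham's law, rate_X/rate_Xe = √(M_Xe/M_X).
1.69 = √(131.29/M_X)
M_X = 131.29 / 1.69² = 131.29 / 2.856 = 46.0 g/mol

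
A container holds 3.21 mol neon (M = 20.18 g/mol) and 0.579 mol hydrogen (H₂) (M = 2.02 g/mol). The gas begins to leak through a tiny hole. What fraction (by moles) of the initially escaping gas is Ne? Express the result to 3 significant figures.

Rate_i ∝ x_i/√M_i (Graham's law weighted by mole fraction), so the effusate composition follows n_i/√M_i.
x_Ne(eff) = (n_Ne/√M_Ne) / (n_Ne/√M_Ne + n_H₂/√M_H₂)
= (3.21/√20.18) / (3.21/√20.18 + 0.579/√2.02) = 0.7146/(0.7146 + 0.4074) = 0.637.

0.637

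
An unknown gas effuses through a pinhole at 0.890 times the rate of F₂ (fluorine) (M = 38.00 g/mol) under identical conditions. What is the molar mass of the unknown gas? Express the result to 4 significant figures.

47.97 g/mol

Graham's law gives rate_X/rate_F₂ = √(M_F₂/M_X).
0.890 = √(38.00/M_X)
M_X = 38.00 / 0.890² = 38.00 / 0.7921 = 47.97 g/mol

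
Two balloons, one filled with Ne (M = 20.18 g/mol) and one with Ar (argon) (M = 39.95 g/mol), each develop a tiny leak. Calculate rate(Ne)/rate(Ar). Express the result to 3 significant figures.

Using Graham's law: rate_Ne/rate_Ar = √(M_Ar/M_Ne) = √(39.95/20.18) = √1.980 = 1.41.

1.41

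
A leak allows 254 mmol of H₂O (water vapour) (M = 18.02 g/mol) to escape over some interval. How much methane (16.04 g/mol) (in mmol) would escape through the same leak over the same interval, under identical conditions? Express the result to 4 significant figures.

Graham's law gives rate_CH₄/rate_H₂O = √(M_H₂O/M_CH₄) = √(18.02/16.04) = √1.123 = 1.060.
So the amount for CH₄ is 254 × 1.060 = 269.2 mmol.

269.2 mmol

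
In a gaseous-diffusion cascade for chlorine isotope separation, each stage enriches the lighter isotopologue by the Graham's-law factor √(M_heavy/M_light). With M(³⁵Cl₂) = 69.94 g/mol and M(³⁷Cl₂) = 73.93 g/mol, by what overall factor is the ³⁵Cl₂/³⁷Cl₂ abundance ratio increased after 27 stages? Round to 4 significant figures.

2.115

Each stage multiplies the ratio by α = √(73.93/69.94), so after 27 stages the overall factor is α^27 = (73.93/69.94)^(27/2).
= 1.05705^(27/2) = 2.115.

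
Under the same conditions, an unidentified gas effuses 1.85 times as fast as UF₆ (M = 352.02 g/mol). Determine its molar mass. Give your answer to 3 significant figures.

By Graham's law, rate_X/rate_UF₆ = √(M_UF₆/M_X).
1.85 = √(352.02/M_X)
M_X = 352.02 / 1.85² = 352.02 / 3.423 = 103 g/mol

103 g/mol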